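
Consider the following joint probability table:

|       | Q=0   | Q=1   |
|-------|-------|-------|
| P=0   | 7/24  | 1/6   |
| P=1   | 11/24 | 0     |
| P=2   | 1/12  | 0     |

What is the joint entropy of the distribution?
H(P,Q) = -Σ P(P,Q) log₂ P(P,Q), summed over the non-zero cells:
H(P,Q) = -[(7/24)·log₂(7/24) + (1/6)·log₂(1/6) + (11/24)·log₂(11/24) + (1/12)·log₂(1/12)]
  = 0.5185 + 0.4308 + 0.5159 + 0.2987
  = 1.7639 bits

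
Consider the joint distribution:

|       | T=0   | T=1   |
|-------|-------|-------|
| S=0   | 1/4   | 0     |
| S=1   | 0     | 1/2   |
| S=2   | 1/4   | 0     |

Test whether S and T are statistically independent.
Marginal P(S) (row sums):
  P(S=0) = 1/4 + 0 = 1/4
  P(S=1) = 0 + 1/2 = 1/2
  P(S=2) = 1/4 + 0 = 1/4
Marginal P(T) (column sums):
  P(T=0) = 1/4 + 0 + 1/4 = 1/2
  P(T=1) = 0 + 1/2 + 0 = 1/2

S and T are independent iff P(S=i,T=j) = P(S=i)·P(T=j) for every cell.
  P(S=0)·P(T=0) = 1/4 × 1/2 = 1/8, but P(S=0,T=0) = 1/4 ✗

No, S and T are not independent. Quantitatively, I(S;T) > 0:

H(S) = -[(1/4)·log₂(1/4) + (1/2)·log₂(1/2) + (1/4)·log₂(1/4)]
  = 0.5000 + 0.5000 + 0.5000
  = 1.5000 bits
H(T) = -[(1/2)·log₂(1/2) + (1/2)·log₂(1/2)]
  = 0.5000 + 0.5000
  = 1.0000 bits
H(S,T) = -[(1/4)·log₂(1/4) + (1/2)·log₂(1/2) + (1/4)·log₂(1/4)]
  = 0.5000 + 0.5000 + 0.5000
  = 1.5000 bits
I(S;T) = H(S) + H(T) - H(S,T) = 1.5000 + 1.0000 - 1.5000 = 1.0000 bits > 0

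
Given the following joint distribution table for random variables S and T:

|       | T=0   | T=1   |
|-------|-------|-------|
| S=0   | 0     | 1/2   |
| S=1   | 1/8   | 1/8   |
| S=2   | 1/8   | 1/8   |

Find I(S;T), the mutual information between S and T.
Marginal P(S) (row sums):
  P(S=0) = 0 + 1/2 = 1/2
  P(S=1) = 1/8 + 1/8 = 1/4
  P(S=2) = 1/8 + 1/8 = 1/4
Marginal P(T) (column sums):
  P(T=0) = 0 + 1/8 + 1/8 = 1/4
  P(T=1) = 1/2 + 1/8 + 1/8 = 3/4

H(S) = -[(1/2)·log₂(1/2) + (1/4)·log₂(1/4) + (1/4)·log₂(1/4)]
  = 0.5000 + 0.5000 + 0.5000
  = 1.5000 bits
H(T) = -[(1/4)·log₂(1/4) + (3/4)·log₂(3/4)]
  = 0.5000 + 0.3113
  = 0.8113 bits
H(S,T) = -[(1/2)·log₂(1/2) + (1/8)·log₂(1/8) + (1/8)·log₂(1/8) + (1/8)·log₂(1/8) + (1/8)·log₂(1/8)]
  = 0.5000 + 0.3750 + 0.3750 + 0.3750 + 0.3750
  = 2.0000 bits

I(S;T) = H(S) + H(T) - H(S,T)
  = 1.5000 + 0.8113 - 2.0000
  = 0.3113 bits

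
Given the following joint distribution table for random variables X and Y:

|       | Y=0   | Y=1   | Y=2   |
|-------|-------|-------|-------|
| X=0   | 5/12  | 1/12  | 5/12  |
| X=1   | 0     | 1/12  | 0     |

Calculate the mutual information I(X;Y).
Marginal P(X) (row sums):
  P(X=0) = 5/12 + 1/12 + 5/12 = 11/12
  P(X=1) = 0 + 1/12 + 0 = 1/12
Marginal P(Y) (column sums):
  P(Y=0) = 5/12 + 0 = 5/12
  P(Y=1) = 1/12 + 1/12 = 1/6
  P(Y=2) = 5/12 + 0 = 5/12

H(X) = -[(11/12)·log₂(11/12) + (1/12)·log₂(1/12)]
  = 0.1151 + 0.2987
  = 0.4138 bits
H(Y) = -[(5/12)·log₂(5/12) + (1/6)·log₂(1/6) + (5/12)·log₂(5/12)]
  = 0.5263 + 0.4308 + 0.5263
  = 1.4834 bits
H(X,Y) = -[(5/12)·log₂(5/12) + (1/12)·log₂(1/12) + (5/12)·log₂(5/12) + (1/12)·log₂(1/12)]
  = 0.5263 + 0.2987 + 0.5263 + 0.2987
  = 1.6500 bits

I(X;Y) = H(X) + H(Y) - H(X,Y)
  = 0.4138 + 1.4834 - 1.6500
  = 0.2472 bits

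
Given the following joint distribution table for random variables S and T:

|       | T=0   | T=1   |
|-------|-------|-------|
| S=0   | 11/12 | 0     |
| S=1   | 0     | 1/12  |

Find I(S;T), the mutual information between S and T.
Marginal P(S) (row sums):
  P(S=0) = 11/12 + 0 = 11/12
  P(S=1) = 0 + 1/12 = 1/12
Marginal P(T) (column sums):
  P(T=0) = 11/12 + 0 = 11/12
  P(T=1) = 0 + 1/12 = 1/12

H(S) = -[(11/12)·log₂(11/12) + (1/12)·log₂(1/12)]
  = 0.1151 + 0.2987
  = 0.4138 bits
H(T) = -[(11/12)·log₂(11/12) + (1/12)·log₂(1/12)]
  = 0.1151 + 0.2987
  = 0.4138 bits
H(S,T) = -[(11/12)·log₂(11/12) + (1/12)·log₂(1/12)]
  = 0.1151 + 0.2987
  = 0.4138 bits

I(S;T) = H(S) + H(T) - H(S,T)
  = 0.4138 + 0.4138 - 0.4138
  = 0.4138 bits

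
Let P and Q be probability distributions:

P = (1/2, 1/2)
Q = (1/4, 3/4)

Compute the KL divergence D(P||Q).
D(P||Q) = Σ P(i) log₂(P(i)/Q(i))
  i=0: (1/2) × log₂((1/2)/(1/4)) = (1/2) × log₂(2) = 0.5000
  i=1: (1/2) × log₂((1/2)/(3/4)) = (1/2) × log₂(2/3) = -0.2925
D(P||Q) = 0.5000 - 0.2925
  = 0.2075 bits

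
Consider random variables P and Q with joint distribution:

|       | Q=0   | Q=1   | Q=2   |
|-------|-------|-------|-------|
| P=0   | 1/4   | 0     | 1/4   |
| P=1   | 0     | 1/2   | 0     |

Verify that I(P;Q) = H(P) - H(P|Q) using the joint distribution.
Left side, from I(P;Q) = H(P) + H(Q) - H(P,Q):
Marginal P(P) (row sums):
  P(P=0) = 1/4 + 0 + 1/4 = 1/2
  P(P=1) = 0 + 1/2 + 0 = 1/2
Marginal P(Q) (column sums):
  P(Q=0) = 1/4 + 0 = 1/4
  P(Q=1) = 0 + 1/2 = 1/2
  P(Q=2) = 1/4 + 0 = 1/4

H(P) = -[(1/2)·log₂(1/2) + (1/2)·log₂(1/2)]
  = 0.5000 + 0.5000
  = 1.0000 bits
H(Q) = -[(1/4)·log₂(1/4) + (1/2)·log₂(1/2) + (1/4)·log₂(1/4)]
  = 0.5000 + 0.5000 + 0.5000
  = 1.5000 bits
H(P,Q) = -[(1/4)·log₂(1/4) + (1/4)·log₂(1/4) + (1/2)·log₂(1/2)]
  = 0.5000 + 0.5000 + 0.5000
  = 1.5000 bits

I(P;Q) = H(P) + H(Q) - H(P,Q)
  = 1.0000 + 1.5000 - 1.5000
  = 1.0000 bits

Right side, with H(P|Q) computed directly from the conditional probabilities:
H(P|Q) = -Σ P(P,Q)·log₂ P(P|Q), where P(P|Q) = P(P,Q) / P(Q)
  (cells with P(P,Q) = 0 contribute 0)
  (P=0,Q=0): P(P|Q) = (1/4)/(1/4) = 1;  -(1/4)·log₂(1) = 0.0000
  (P=0,Q=2): P(P|Q) = (1/4)/(1/4) = 1;  -(1/4)·log₂(1) = 0.0000
  (P=1,Q=1): P(P|Q) = (1/2)/(1/2) = 1;  -(1/2)·log₂(1) = 0.0000
H(P|Q) = 0.0000 + 0.0000 + 0.0000
  = 0.0000 bits
H(P) - H(P|Q) = 1.0000 - 0.0000 = 1.0000 bits

Both sides equal 1.0000 bits, so I(P;Q) = H(P) - H(P|Q) ✓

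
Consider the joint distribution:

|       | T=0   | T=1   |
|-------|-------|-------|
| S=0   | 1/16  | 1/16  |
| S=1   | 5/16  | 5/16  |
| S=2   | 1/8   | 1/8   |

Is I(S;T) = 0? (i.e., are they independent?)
Marginal P(S) (row sums):
  P(S=0) = 1/16 + 1/16 = 1/8
  P(S=1) = 5/16 + 5/16 = 5/8
  P(S=2) = 1/8 + 1/8 = 1/4
Marginal P(T) (column sums):
  P(T=0) = 1/16 + 5/16 + 1/8 = 1/2
  P(T=1) = 1/16 + 5/16 + 1/8 = 1/2

S and T are independent iff P(S=i,T=j) = P(S=i)·P(T=j) for every cell.
  P(S=0)·P(T=0) = 1/8 × 1/2 = 1/16 = P(S=0,T=0) ✓
  P(S=0)·P(T=1) = 1/8 × 1/2 = 1/16 = P(S=0,T=1) ✓
  P(S=1)·P(T=0) = 5/8 × 1/2 = 5/16 = P(S=1,T=0) ✓
  P(S=1)·P(T=1) = 5/8 × 1/2 = 5/16 = P(S=1,T=1) ✓
  P(S=2)·P(T=0) = 1/4 × 1/2 = 1/8 = P(S=2,T=0) ✓
  P(S=2)·P(T=1) = 1/4 × 1/2 = 1/8 = P(S=2,T=1) ✓

Yes, S and T are independent: every cell factors, so I(S;T) = 0 bits.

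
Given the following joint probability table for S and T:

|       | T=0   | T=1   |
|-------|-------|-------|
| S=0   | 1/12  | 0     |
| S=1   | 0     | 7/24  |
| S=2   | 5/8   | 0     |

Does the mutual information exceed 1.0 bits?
Marginal P(S) (row sums):
  P(S=0) = 1/12 + 0 = 1/12
  P(S=1) = 0 + 7/24 = 7/24
  P(S=2) = 5/8 + 0 = 5/8
Marginal P(T) (column sums):
  P(T=0) = 1/12 + 0 + 5/8 = 17/24
  P(T=1) = 0 + 7/24 + 0 = 7/24

H(S) = -[(1/12)·log₂(1/12) + (7/24)·log₂(7/24) + (5/8)·log₂(5/8)]
  = 0.2987 + 0.5185 + 0.4238
  = 1.2410 bits
H(T) = -[(17/24)·log₂(17/24) + (7/24)·log₂(7/24)]
  = 0.3524 + 0.5185
  = 0.8709 bits
H(S,T) = -[(1/12)·log₂(1/12) + (7/24)·log₂(7/24) + (5/8)·log₂(5/8)]
  = 0.2987 + 0.5185 + 0.4238
  = 1.2410 bits

I(S;T) = H(S) + H(T) - H(S,T)
  = 1.2410 + 0.8709 - 1.2410
  = 0.8709 bits

No. I(S;T) = 0.8709 bits, which is ≤ 1.0 bits.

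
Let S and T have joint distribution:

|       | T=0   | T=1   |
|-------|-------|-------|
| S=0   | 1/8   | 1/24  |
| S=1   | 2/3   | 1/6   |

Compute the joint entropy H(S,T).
H(S,T) = -Σ P(S,T) log₂ P(S,T), summed over the non-zero cells:
H(S,T) = -[(1/8)·log₂(1/8) + (1/24)·log₂(1/24) + (2/3)·log₂(2/3) + (1/6)·log₂(1/6)]
  = 0.3750 + 0.1910 + 0.3900 + 0.4308
  = 1.3868 bits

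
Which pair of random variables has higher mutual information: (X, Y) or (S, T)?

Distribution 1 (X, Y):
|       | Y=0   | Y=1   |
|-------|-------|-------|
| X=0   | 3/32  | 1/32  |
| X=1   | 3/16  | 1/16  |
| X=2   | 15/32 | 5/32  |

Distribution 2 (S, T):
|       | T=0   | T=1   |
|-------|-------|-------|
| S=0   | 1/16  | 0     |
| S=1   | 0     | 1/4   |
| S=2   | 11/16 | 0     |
Distribution 1 (X, Y):
Marginal P(X) (row sums):
  P(X=0) = 3/32 + 1/32 = 1/8
  P(X=1) = 3/16 + 1/16 = 1/4
  P(X=2) = 15/32 + 5/32 = 5/8
Marginal P(Y) (column sums):
  P(Y=0) = 3/32 + 3/16 + 15/32 = 3/4
  P(Y=1) = 1/32 + 1/16 + 5/32 = 1/4

H(X) = -[(1/8)·log₂(1/8) + (1/4)·log₂(1/4) + (5/8)·log₂(5/8)]
  = 0.3750 + 0.5000 + 0.4238
  = 1.2988 bits
H(Y) = -[(3/4)·log₂(3/4) + (1/4)·log₂(1/4)]
  = 0.3113 + 0.5000
  = 0.8113 bits
H(X,Y) = -[(3/32)·log₂(3/32) + (1/32)·log₂(1/32) + (3/16)·log₂(3/16) + (1/16)·log₂(1/16) + (15/32)·log₂(15/32) + (5/32)·log₂(5/32)]
  = 0.3202 + 0.1563 + 0.4528 + 0.2500 + 0.5124 + 0.4184
  = 2.1101 bits

I(X;Y) = H(X) + H(Y) - H(X,Y)
  = 1.2988 + 0.8113 - 2.1101
  = 0.0000 bits

Distribution 2 (S, T):
Marginal P(S) (row sums):
  P(S=0) = 1/16 + 0 = 1/16
  P(S=1) = 0 + 1/4 = 1/4
  P(S=2) = 11/16 + 0 = 11/16
Marginal P(T) (column sums):
  P(T=0) = 1/16 + 0 + 11/16 = 3/4
  P(T=1) = 0 + 1/4 + 0 = 1/4

H(S) = -[(1/16)·log₂(1/16) + (1/4)·log₂(1/4) + (11/16)·log₂(11/16)]
  = 0.2500 + 0.5000 + 0.3716
  = 1.1216 bits
H(T) = -[(3/4)·log₂(3/4) + (1/4)·log₂(1/4)]
  = 0.3113 + 0.5000
  = 0.8113 bits
H(S,T) = -[(1/16)·log₂(1/16) + (1/4)·log₂(1/4) + (11/16)·log₂(11/16)]
  = 0.2500 + 0.5000 + 0.3716
  = 1.1216 bits

I(S;T) = H(S) + H(T) - H(S,T)
  = 1.1216 + 0.8113 - 1.1216
  = 0.8113 bits

I(S;T) = 0.8113 bits > I(X;Y) = 0.0000 bits, so (S, T) has the higher mutual information (stronger dependence).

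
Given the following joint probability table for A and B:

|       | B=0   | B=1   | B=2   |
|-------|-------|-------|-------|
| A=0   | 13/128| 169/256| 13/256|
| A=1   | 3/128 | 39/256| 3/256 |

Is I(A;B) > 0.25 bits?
Marginal P(A) (row sums):
  P(A=0) = 13/128 + 169/256 + 13/256 = 13/16
  P(A=1) = 3/128 + 39/256 + 3/256 = 3/16
Marginal P(B) (column sums):
  P(B=0) = 13/128 + 3/128 = 1/8
  P(B=1) = 169/256 + 39/256 = 13/16
  P(B=2) = 13/256 + 3/256 = 1/16

H(A) = -[(13/16)·log₂(13/16) + (3/16)·log₂(3/16)]
  = 0.2434 + 0.4528
  = 0.6962 bits
H(B) = -[(1/8)·log₂(1/8) + (13/16)·log₂(13/16) + (1/16)·log₂(1/16)]
  = 0.3750 + 0.2434 + 0.2500
  = 0.8684 bits
H(A,B) = -[(13/128)·log₂(13/128) + (169/256)·log₂(169/256) + (13/256)·log₂(13/256) + (3/128)·log₂(3/128) + (39/256)·log₂(39/256) + (3/256)·log₂(3/256)]
  = 0.3351 + 0.3955 + 0.2183 + 0.1269 + 0.4136 + 0.0752
  = 1.5646 bits

I(A;B) = H(A) + H(B) - H(A,B)
  = 0.6962 + 0.8684 - 1.5646
  = 0.0000 bits

No. I(A;B) = 0.0000 bits, which is ≤ 0.25 bits.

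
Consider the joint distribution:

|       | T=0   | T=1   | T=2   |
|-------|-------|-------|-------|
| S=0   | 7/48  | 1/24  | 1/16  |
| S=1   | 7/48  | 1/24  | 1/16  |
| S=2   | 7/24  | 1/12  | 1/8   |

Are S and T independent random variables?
Marginal P(S) (row sums):
  P(S=0) = 7/48 + 1/24 + 1/16 = 1/4
  P(S=1) = 7/48 + 1/24 + 1/16 = 1/4
  P(S=2) = 7/24 + 1/12 + 1/8 = 1/2
Marginal P(T) (column sums):
  P(T=0) = 7/48 + 7/48 + 7/24 = 7/12
  P(T=1) = 1/24 + 1/24 + 1/12 = 1/6
  P(T=2) = 1/16 + 1/16 + 1/8 = 1/4

S and T are independent iff P(S=i,T=j) = P(S=i)·P(T=j) for every cell.
  P(S=0)·P(T=0) = 1/4 × 7/12 = 7/48 = P(S=0,T=0) ✓
  P(S=0)·P(T=1) = 1/4 × 1/6 = 1/24 = P(S=0,T=1) ✓
  P(S=0)·P(T=2) = 1/4 × 1/4 = 1/16 = P(S=0,T=2) ✓
  P(S=1)·P(T=0) = 1/4 × 7/12 = 7/48 = P(S=1,T=0) ✓
  P(S=1)·P(T=1) = 1/4 × 1/6 = 1/24 = P(S=1,T=1) ✓
  P(S=1)·P(T=2) = 1/4 × 1/4 = 1/16 = P(S=1,T=2) ✓
  P(S=2)·P(T=0) = 1/2 × 7/12 = 7/24 = P(S=2,T=0) ✓
  P(S=2)·P(T=1) = 1/2 × 1/6 = 1/12 = P(S=2,T=1) ✓
  P(S=2)·P(T=2) = 1/2 × 1/4 = 1/8 = P(S=2,T=2) ✓

Yes, S and T are independent: every cell factors, so I(S;T) = 0 bits.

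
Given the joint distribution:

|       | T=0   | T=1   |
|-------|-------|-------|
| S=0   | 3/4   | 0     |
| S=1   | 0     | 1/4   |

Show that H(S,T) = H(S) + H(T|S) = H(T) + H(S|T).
Marginal P(S) (row sums):
  P(S=0) = 3/4 + 0 = 3/4
  P(S=1) = 0 + 1/4 = 1/4
Marginal P(T) (column sums):
  P(T=0) = 3/4 + 0 = 3/4
  P(T=1) = 0 + 1/4 = 1/4

Decomposition 1: H(S) + H(T|S)
H(S) = -[(3/4)·log₂(3/4) + (1/4)·log₂(1/4)]
  = 0.3113 + 0.5000
  = 0.8113 bits
H(T|S) = -Σ P(S,T)·log₂ P(T|S), where P(T|S) = P(S,T) / P(S)
  (cells with P(S,T) = 0 contribute 0)
  (S=0,T=0): P(T|S) = (3/4)/(3/4) = 1;  -(3/4)·log₂(1) = 0.0000
  (S=1,T=1): P(T|S) = (1/4)/(1/4) = 1;  -(1/4)·log₂(1) = 0.0000
H(T|S) = 0.0000 + 0.0000
  = 0.0000 bits
H(S) + H(T|S) = 0.8113 + 0.0000 = 0.8113 bits

Decomposition 2: H(T) + H(S|T)
H(T) = -[(3/4)·log₂(3/4) + (1/4)·log₂(1/4)]
  = 0.3113 + 0.5000
  = 0.8113 bits
H(S|T) = -Σ P(S,T)·log₂ P(S|T), where P(S|T) = P(S,T) / P(T)
  (cells with P(S,T) = 0 contribute 0)
  (S=0,T=0): P(S|T) = (3/4)/(3/4) = 1;  -(3/4)·log₂(1) = 0.0000
  (S=1,T=1): P(S|T) = (1/4)/(1/4) = 1;  -(1/4)·log₂(1) = 0.0000
H(S|T) = 0.0000 + 0.0000
  = 0.0000 bits
H(T) + H(S|T) = 0.8113 + 0.0000 = 0.8113 bits

Direct computation of the joint entropy:
H(S,T) = -[(3/4)·log₂(3/4) + (1/4)·log₂(1/4)]
  = 0.3113 + 0.5000
  = 0.8113 bits

All three agree: H(S,T) = 0.8113 bits ✓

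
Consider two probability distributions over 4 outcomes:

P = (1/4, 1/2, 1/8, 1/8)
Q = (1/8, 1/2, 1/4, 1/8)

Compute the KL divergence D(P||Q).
D(P||Q) = Σ P(i) log₂(P(i)/Q(i))
  i=0: (1/4) × log₂((1/4)/(1/8)) = (1/4) × log₂(2) = 0.2500
  i=1: (1/2) × log₂((1/2)/(1/2)) = (1/2) × log₂(1) = 0.0000
  i=2: (1/8) × log₂((1/8)/(1/4)) = (1/8) × log₂(1/2) = -0.1250
  i=3: (1/8) × log₂((1/8)/(1/8)) = (1/8) × log₂(1) = 0.0000
D(P||Q) = 0.2500 + 0.0000 - 0.1250 + 0.0000
  = 0.1250 bits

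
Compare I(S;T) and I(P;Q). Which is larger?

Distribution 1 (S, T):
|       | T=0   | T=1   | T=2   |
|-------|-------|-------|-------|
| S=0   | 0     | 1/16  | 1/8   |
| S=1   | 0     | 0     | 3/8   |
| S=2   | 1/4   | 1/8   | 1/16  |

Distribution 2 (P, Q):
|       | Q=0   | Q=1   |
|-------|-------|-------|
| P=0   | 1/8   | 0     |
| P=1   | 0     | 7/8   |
Distribution 1 (S, T):
Marginal P(S) (row sums):
  P(S=0) = 0 + 1/16 + 1/8 = 3/16
  P(S=1) = 0 + 0 + 3/8 = 3/8
  P(S=2) = 1/4 + 1/8 + 1/16 = 7/16
Marginal P(T) (column sums):
  P(T=0) = 0 + 0 + 1/4 = 1/4
  P(T=1) = 1/16 + 0 + 1/8 = 3/16
  P(T=2) = 1/8 + 3/8 + 1/16 = 9/16

H(S) = -[(3/16)·log₂(3/16) + (3/8)·log₂(3/8) + (7/16)·log₂(7/16)]
  = 0.4528 + 0.5306 + 0.5218
  = 1.5052 bits
H(T) = -[(1/4)·log₂(1/4) + (3/16)·log₂(3/16) + (9/16)·log₂(9/16)]
  = 0.5000 + 0.4528 + 0.4669
  = 1.4197 bits
H(S,T) = -[(1/16)·log₂(1/16) + (1/8)·log₂(1/8) + (3/8)·log₂(3/8) + (1/4)·log₂(1/4) + (1/8)·log₂(1/8) + (1/16)·log₂(1/16)]
  = 0.2500 + 0.3750 + 0.5306 + 0.5000 + 0.3750 + 0.2500
  = 2.2806 bits

I(S;T) = H(S) + H(T) - H(S,T)
  = 1.5052 + 1.4197 - 2.2806
  = 0.6443 bits

Distribution 2 (P, Q):
Marginal P(P) (row sums):
  P(P=0) = 1/8 + 0 = 1/8
  P(P=1) = 0 + 7/8 = 7/8
Marginal P(Q) (column sums):
  P(Q=0) = 1/8 + 0 = 1/8
  P(Q=1) = 0 + 7/8 = 7/8

H(P) = -[(1/8)·log₂(1/8) + (7/8)·log₂(7/8)]
  = 0.3750 + 0.1686
  = 0.5436 bits
H(Q) = -[(1/8)·log₂(1/8) + (7/8)·log₂(7/8)]
  = 0.3750 + 0.1686
  = 0.5436 bits
H(P,Q) = -[(1/8)·log₂(1/8) + (7/8)·log₂(7/8)]
  = 0.3750 + 0.1686
  = 0.5436 bits

I(P;Q) = H(P) + H(Q) - H(P,Q)
  = 0.5436 + 0.5436 - 0.5436
  = 0.5436 bits

I(S;T) = 0.6443 bits > I(P;Q) = 0.5436 bits, so (S, T) has the higher mutual information (stronger dependence).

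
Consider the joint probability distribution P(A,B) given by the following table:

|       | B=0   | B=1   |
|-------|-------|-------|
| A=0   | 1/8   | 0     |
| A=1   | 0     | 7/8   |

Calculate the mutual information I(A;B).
Marginal P(A) (row sums):
  P(A=0) = 1/8 + 0 = 1/8
  P(A=1) = 0 + 7/8 = 7/8
Marginal P(B) (column sums):
  P(B=0) = 1/8 + 0 = 1/8
  P(B=1) = 0 + 7/8 = 7/8

H(A) = -[(1/8)·log₂(1/8) + (7/8)·log₂(7/8)]
  = 0.3750 + 0.1686
  = 0.5436 bits
H(B) = -[(1/8)·log₂(1/8) + (7/8)·log₂(7/8)]
  = 0.3750 + 0.1686
  = 0.5436 bits
H(A,B) = -[(1/8)·log₂(1/8) + (7/8)·log₂(7/8)]
  = 0.3750 + 0.1686
  = 0.5436 bits

I(A;B) = H(A) + H(B) - H(A,B)
  = 0.5436 + 0.5436 - 0.5436
  = 0.5436 bits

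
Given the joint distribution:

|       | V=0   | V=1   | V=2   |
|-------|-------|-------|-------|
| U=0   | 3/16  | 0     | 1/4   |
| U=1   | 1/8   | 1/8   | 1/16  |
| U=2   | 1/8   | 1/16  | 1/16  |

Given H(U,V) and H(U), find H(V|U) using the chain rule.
From the chain rule: H(U,V) = H(U) + H(V|U)
Therefore: H(V|U) = H(U,V) - H(U)

H(U,V) = -[(3/16)·log₂(3/16) + (1/4)·log₂(1/4) + (1/8)·log₂(1/8) + (1/8)·log₂(1/8) + (1/16)·log₂(1/16) + (1/8)·log₂(1/8) + (1/16)·log₂(1/16) + (1/16)·log₂(1/16)]
  = 0.4528 + 0.5000 + 0.3750 + 0.3750 + 0.2500 + 0.3750 + 0.2500 + 0.2500
  = 2.8278 bits
Marginal P(U) (row sums):
  P(U=0) = 3/16 + 0 + 1/4 = 7/16
  P(U=1) = 1/8 + 1/8 + 1/16 = 5/16
  P(U=2) = 1/8 + 1/16 + 1/16 = 1/4
H(U) = -[(7/16)·log₂(7/16) + (5/16)·log₂(5/16) + (1/4)·log₂(1/4)]
  = 0.5218 + 0.5244 + 0.5000
  = 1.5462 bits

H(V|U) = 2.8278 - 1.5462 = 1.2816 bits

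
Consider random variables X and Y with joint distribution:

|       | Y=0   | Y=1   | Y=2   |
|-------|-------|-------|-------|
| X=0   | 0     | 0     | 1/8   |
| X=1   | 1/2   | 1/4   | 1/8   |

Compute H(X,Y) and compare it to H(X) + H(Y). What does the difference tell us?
Marginal P(X) (row sums):
  P(X=0) = 0 + 0 + 1/8 = 1/8
  P(X=1) = 1/2 + 1/4 + 1/8 = 7/8
Marginal P(Y) (column sums):
  P(Y=0) = 0 + 1/2 = 1/2
  P(Y=1) = 0 + 1/4 = 1/4
  P(Y=2) = 1/8 + 1/8 = 1/4

H(X,Y) = -[(1/8)·log₂(1/8) + (1/2)·log₂(1/2) + (1/4)·log₂(1/4) + (1/8)·log₂(1/8)]
  = 0.3750 + 0.5000 + 0.5000 + 0.3750
  = 1.7500 bits
H(X) = -[(1/8)·log₂(1/8) + (7/8)·log₂(7/8)]
  = 0.3750 + 0.1686
  = 0.5436 bits
H(Y) = -[(1/2)·log₂(1/2) + (1/4)·log₂(1/4) + (1/4)·log₂(1/4)]
  = 0.5000 + 0.5000 + 0.5000
  = 1.5000 bits

H(X) + H(Y) = 0.5436 + 1.5000 = 2.0436 bits
Difference: H(X) + H(Y) - H(X,Y) = 2.0436 - 1.7500 = 0.2936 bits = I(X;Y)

The difference is the mutual information; it is positive here, so X and Y are dependent (knowing one reduces uncertainty about the other by 0.2936 bits).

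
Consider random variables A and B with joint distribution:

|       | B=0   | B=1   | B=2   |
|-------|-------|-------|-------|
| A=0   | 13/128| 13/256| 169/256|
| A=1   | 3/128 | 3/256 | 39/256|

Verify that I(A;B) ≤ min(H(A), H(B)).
Marginal P(A) (row sums):
  P(A=0) = 13/128 + 13/256 + 169/256 = 13/16
  P(A=1) = 3/128 + 3/256 + 39/256 = 3/16
Marginal P(B) (column sums):
  P(B=0) = 13/128 + 3/128 = 1/8
  P(B=1) = 13/256 + 3/256 = 1/16
  P(B=2) = 169/256 + 39/256 = 13/16

H(A) = -[(13/16)·log₂(13/16) + (3/16)·log₂(3/16)]
  = 0.2434 + 0.4528
  = 0.6962 bits
H(B) = -[(1/8)·log₂(1/8) + (1/16)·log₂(1/16) + (13/16)·log₂(13/16)]
  = 0.3750 + 0.2500 + 0.2434
  = 0.8684 bits
H(A,B) = -[(13/128)·log₂(13/128) + (13/256)·log₂(13/256) + (169/256)·log₂(169/256) + (3/128)·log₂(3/128) + (3/256)·log₂(3/256) + (39/256)·log₂(39/256)]
  = 0.3351 + 0.2183 + 0.3955 + 0.1269 + 0.0752 + 0.4136
  = 1.5646 bits

I(A;B) = H(A) + H(B) - H(A,B)
  = 0.6962 + 0.8684 - 1.5646
  = 0.0000 bits

min(H(A), H(B)) = min(0.6962, 0.8684) = 0.6962 bits
Since 0.0000 ≤ 0.6962, the bound is satisfied ✓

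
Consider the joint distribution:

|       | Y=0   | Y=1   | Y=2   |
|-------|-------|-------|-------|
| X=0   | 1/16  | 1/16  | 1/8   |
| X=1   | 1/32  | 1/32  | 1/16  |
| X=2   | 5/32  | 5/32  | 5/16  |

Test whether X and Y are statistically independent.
Marginal P(X) (row sums):
  P(X=0) = 1/16 + 1/16 + 1/8 = 1/4
  P(X=1) = 1/32 + 1/32 + 1/16 = 1/8
  P(X=2) = 5/32 + 5/32 + 5/16 = 5/8
Marginal P(Y) (column sums):
  P(Y=0) = 1/16 + 1/32 + 5/32 = 1/4
  P(Y=1) = 1/16 + 1/32 + 5/32 = 1/4
  P(Y=2) = 1/8 + 1/16 + 5/16 = 1/2

X and Y are independent iff P(X=i,Y=j) = P(X=i)·P(Y=j) for every cell.
  P(X=0)·P(Y=0) = 1/4 × 1/4 = 1/16 = P(X=0,Y=0) ✓
  P(X=0)·P(Y=1) = 1/4 × 1/4 = 1/16 = P(X=0,Y=1) ✓
  P(X=0)·P(Y=2) = 1/4 × 1/2 = 1/8 = P(X=0,Y=2) ✓
  P(X=1)·P(Y=0) = 1/8 × 1/4 = 1/32 = P(X=1,Y=0) ✓
  P(X=1)·P(Y=1) = 1/8 × 1/4 = 1/32 = P(X=1,Y=1) ✓
  P(X=1)·P(Y=2) = 1/8 × 1/2 = 1/16 = P(X=1,Y=2) ✓
  P(X=2)·P(Y=0) = 5/8 × 1/4 = 5/32 = P(X=2,Y=0) ✓
  P(X=2)·P(Y=1) = 5/8 × 1/4 = 5/32 = P(X=2,Y=1) ✓
  P(X=2)·P(Y=2) = 5/8 × 1/2 = 5/16 = P(X=2,Y=2) ✓

Yes, X and Y are independent: every cell factors, so I(X;Y) = 0 bits.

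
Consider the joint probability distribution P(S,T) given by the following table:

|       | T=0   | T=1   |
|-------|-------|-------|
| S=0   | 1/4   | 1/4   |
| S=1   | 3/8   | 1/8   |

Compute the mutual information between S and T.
Marginal P(S) (row sums):
  P(S=0) = 1/4 + 1/4 = 1/2
  P(S=1) = 3/8 + 1/8 = 1/2
Marginal P(T) (column sums):
  P(T=0) = 1/4 + 3/8 = 5/8
  P(T=1) = 1/4 + 1/8 = 3/8

H(S) = -[(1/2)·log₂(1/2) + (1/2)·log₂(1/2)]
  = 0.5000 + 0.5000
  = 1.0000 bits
H(T) = -[(5/8)·log₂(5/8) + (3/8)·log₂(3/8)]
  = 0.4238 + 0.5306
  = 0.9544 bits
H(S,T) = -[(1/4)·log₂(1/4) + (1/4)·log₂(1/4) + (3/8)·log₂(3/8) + (1/8)·log₂(1/8)]
  = 0.5000 + 0.5000 + 0.5306 + 0.3750
  = 1.9056 bits

I(S;T) = H(S) + H(T) - H(S,T)
  = 1.0000 + 0.9544 - 1.9056
  = 0.0488 bits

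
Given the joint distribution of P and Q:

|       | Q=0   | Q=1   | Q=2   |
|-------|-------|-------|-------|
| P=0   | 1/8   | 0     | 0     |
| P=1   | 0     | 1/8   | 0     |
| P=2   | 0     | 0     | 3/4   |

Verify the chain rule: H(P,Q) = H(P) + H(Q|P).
Left side:
H(P,Q) = -[(1/8)·log₂(1/8) + (1/8)·log₂(1/8) + (3/4)·log₂(3/4)]
  = 0.3750 + 0.3750 + 0.3113
  = 1.0613 bits

Right side:
Marginal P(P) (row sums):
  P(P=0) = 1/8 + 0 + 0 = 1/8
  P(P=1) = 0 + 1/8 + 0 = 1/8
  P(P=2) = 0 + 0 + 3/4 = 3/4
H(P) = -[(1/8)·log₂(1/8) + (1/8)·log₂(1/8) + (3/4)·log₂(3/4)]
  = 0.3750 + 0.3750 + 0.3113
  = 1.0613 bits
H(Q|P) = -Σ P(P,Q)·log₂ P(Q|P), where P(Q|P) = P(P,Q) / P(P)
  (cells with P(P,Q) = 0 contribute 0)
  (P=0,Q=0): P(Q|P) = (1/8)/(1/8) = 1;  -(1/8)·log₂(1) = 0.0000
  (P=1,Q=1): P(Q|P) = (1/8)/(1/8) = 1;  -(1/8)·log₂(1) = 0.0000
  (P=2,Q=2): P(Q|P) = (3/4)/(3/4) = 1;  -(3/4)·log₂(1) = 0.0000
H(Q|P) = 0.0000 + 0.0000 + 0.0000
  = 0.0000 bits
H(P) + H(Q|P) = 1.0613 + 0.0000 = 1.0613 bits

Both sides equal 1.0613 bits, so the chain rule holds ✓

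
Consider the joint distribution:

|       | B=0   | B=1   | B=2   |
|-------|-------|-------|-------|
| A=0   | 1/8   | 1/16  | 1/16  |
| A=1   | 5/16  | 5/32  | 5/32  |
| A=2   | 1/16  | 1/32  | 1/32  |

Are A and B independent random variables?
Marginal P(A) (row sums):
  P(A=0) = 1/8 + 1/16 + 1/16 = 1/4
  P(A=1) = 5/16 + 5/32 + 5/32 = 5/8
  P(A=2) = 1/16 + 1/32 + 1/32 = 1/8
Marginal P(B) (column sums):
  P(B=0) = 1/8 + 5/16 + 1/16 = 1/2
  P(B=1) = 1/16 + 5/32 + 1/32 = 1/4
  P(B=2) = 1/16 + 5/32 + 1/32 = 1/4

A and B are independent iff P(A=i,B=j) = P(A=i)·P(B=j) for every cell.
  P(A=0)·P(B=0) = 1/4 × 1/2 = 1/8 = P(A=0,B=0) ✓
  P(A=0)·P(B=1) = 1/4 × 1/4 = 1/16 = P(A=0,B=1) ✓
  P(A=0)·P(B=2) = 1/4 × 1/4 = 1/16 = P(A=0,B=2) ✓
  P(A=1)·P(B=0) = 5/8 × 1/2 = 5/16 = P(A=1,B=0) ✓
  P(A=1)·P(B=1) = 5/8 × 1/4 = 5/32 = P(A=1,B=1) ✓
  P(A=1)·P(B=2) = 5/8 × 1/4 = 5/32 = P(A=1,B=2) ✓
  P(A=2)·P(B=0) = 1/8 × 1/2 = 1/16 = P(A=2,B=0) ✓
  P(A=2)·P(B=1) = 1/8 × 1/4 = 1/32 = P(A=2,B=1) ✓
  P(A=2)·P(B=2) = 1/8 × 1/4 = 1/32 = P(A=2,B=2) ✓

Yes, A and B are independent: every cell factors, so I(A;B) = 0 bits.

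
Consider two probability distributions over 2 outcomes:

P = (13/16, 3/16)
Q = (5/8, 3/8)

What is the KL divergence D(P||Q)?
D(P||Q) = Σ P(i) log₂(P(i)/Q(i))
  i=0: (13/16) × log₂((13/16)/(5/8)) = (13/16) × log₂(13/10) = 0.3075
  i=1: (3/16) × log₂((3/16)/(3/8)) = (3/16) × log₂(1/2) = -0.1875
D(P||Q) = 0.3075 - 0.1875
  = 0.1200 bits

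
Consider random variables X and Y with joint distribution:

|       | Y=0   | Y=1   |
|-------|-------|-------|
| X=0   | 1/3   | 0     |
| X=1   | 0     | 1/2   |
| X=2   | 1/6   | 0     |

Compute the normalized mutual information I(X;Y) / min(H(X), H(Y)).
Marginal P(X) (row sums):
  P(X=0) = 1/3 + 0 = 1/3
  P(X=1) = 0 + 1/2 = 1/2
  P(X=2) = 1/6 + 0 = 1/6
Marginal P(Y) (column sums):
  P(Y=0) = 1/3 + 0 + 1/6 = 1/2
  P(Y=1) = 0 + 1/2 + 0 = 1/2

H(X) = -[(1/3)·log₂(1/3) + (1/2)·log₂(1/2) + (1/6)·log₂(1/6)]
  = 0.5283 + 0.5000 + 0.4308
  = 1.4591 bits
H(Y) = -[(1/2)·log₂(1/2) + (1/2)·log₂(1/2)]
  = 0.5000 + 0.5000
  = 1.0000 bits
H(X,Y) = -[(1/3)·log₂(1/3) + (1/2)·log₂(1/2) + (1/6)·log₂(1/6)]
  = 0.5283 + 0.5000 + 0.4308
  = 1.4591 bits

I(X;Y) = H(X) + H(Y) - H(X,Y)
  = 1.4591 + 1.0000 - 1.4591
  = 1.0000 bits

min(H(X), H(Y)) = min(1.4591, 1.0000) = 1.0000 bits
Normalized MI = 1.0000 / 1.0000 = 1.0000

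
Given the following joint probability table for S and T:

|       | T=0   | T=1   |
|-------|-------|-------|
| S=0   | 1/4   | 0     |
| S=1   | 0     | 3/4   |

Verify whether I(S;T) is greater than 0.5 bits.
Marginal P(S) (row sums):
  P(S=0) = 1/4 + 0 = 1/4
  P(S=1) = 0 + 3/4 = 3/4
Marginal P(T) (column sums):
  P(T=0) = 1/4 + 0 = 1/4
  P(T=1) = 0 + 3/4 = 3/4

H(S) = -[(1/4)·log₂(1/4) + (3/4)·log₂(3/4)]
  = 0.5000 + 0.3113
  = 0.8113 bits
H(T) = -[(1/4)·log₂(1/4) + (3/4)·log₂(3/4)]
  = 0.5000 + 0.3113
  = 0.8113 bits
H(S,T) = -[(1/4)·log₂(1/4) + (3/4)·log₂(3/4)]
  = 0.5000 + 0.3113
  = 0.8113 bits

I(S;T) = H(S) + H(T) - H(S,T)
  = 0.8113 + 0.8113 - 0.8113
  = 0.8113 bits

Yes. I(S;T) = 0.8113 bits, which is > 0.5 bits.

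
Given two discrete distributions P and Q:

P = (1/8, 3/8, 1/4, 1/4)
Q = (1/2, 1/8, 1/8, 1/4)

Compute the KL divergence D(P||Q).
D(P||Q) = Σ P(i) log₂(P(i)/Q(i))
  i=0: (1/8) × log₂((1/8)/(1/2)) = (1/8) × log₂(1/4) = -0.2500
  i=1: (3/8) × log₂((3/8)/(1/8)) = (3/8) × log₂(3) = 0.5944
  i=2: (1/4) × log₂((1/4)/(1/8)) = (1/4) × log₂(2) = 0.2500
  i=3: (1/4) × log₂((1/4)/(1/4)) = (1/4) × log₂(1) = 0.0000
D(P||Q) = -0.2500 + 0.5944 + 0.2500 + 0.0000
  = 0.5944 bits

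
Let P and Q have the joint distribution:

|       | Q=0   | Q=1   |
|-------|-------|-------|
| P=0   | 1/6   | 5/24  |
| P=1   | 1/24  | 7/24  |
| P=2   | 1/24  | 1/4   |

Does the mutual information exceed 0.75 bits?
Marginal P(P) (row sums):
  P(P=0) = 1/6 + 5/24 = 3/8
  P(P=1) = 1/24 + 7/24 = 1/3
  P(P=2) = 1/24 + 1/4 = 7/24
Marginal P(Q) (column sums):
  P(Q=0) = 1/6 + 1/24 + 1/24 = 1/4
  P(Q=1) = 5/24 + 7/24 + 1/4 = 3/4

H(P) = -[(3/8)·log₂(3/8) + (1/3)·log₂(1/3) + (7/24)·log₂(7/24)]
  = 0.5306 + 0.5283 + 0.5185
  = 1.5774 bits
H(Q) = -[(1/4)·log₂(1/4) + (3/4)·log₂(3/4)]
  = 0.5000 + 0.3113
  = 0.8113 bits
H(P,Q) = -[(1/6)·log₂(1/6) + (5/24)·log₂(5/24) + (1/24)·log₂(1/24) + (7/24)·log₂(7/24) + (1/24)·log₂(1/24) + (1/4)·log₂(1/4)]
  = 0.4308 + 0.4715 + 0.1910 + 0.5185 + 0.1910 + 0.5000
  = 2.3028 bits

I(P;Q) = H(P) + H(Q) - H(P,Q)
  = 1.5774 + 0.8113 - 2.3028
  = 0.0859 bits

No. I(P;Q) = 0.0859 bits, which is ≤ 0.75 bits.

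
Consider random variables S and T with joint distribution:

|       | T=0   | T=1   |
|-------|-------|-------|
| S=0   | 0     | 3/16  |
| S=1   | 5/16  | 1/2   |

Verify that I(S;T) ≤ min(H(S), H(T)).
Marginal P(S) (row sums):
  P(S=0) = 0 + 3/16 = 3/16
  P(S=1) = 5/16 + 1/2 = 13/16
Marginal P(T) (column sums):
  P(T=0) = 0 + 5/16 = 5/16
  P(T=1) = 3/16 + 1/2 = 11/16

H(S) = -[(3/16)·log₂(3/16) + (13/16)·log₂(13/16)]
  = 0.4528 + 0.2434
  = 0.6962 bits
H(T) = -[(5/16)·log₂(5/16) + (11/16)·log₂(11/16)]
  = 0.5244 + 0.3716
  = 0.8960 bits
H(S,T) = -[(3/16)·log₂(3/16) + (5/16)·log₂(5/16) + (1/2)·log₂(1/2)]
  = 0.4528 + 0.5244 + 0.5000
  = 1.4772 bits

I(S;T) = H(S) + H(T) - H(S,T)
  = 0.6962 + 0.8960 - 1.4772
  = 0.1150 bits

min(H(S), H(T)) = min(0.6962, 0.8960) = 0.6962 bits
Since 0.1150 ≤ 0.6962, the bound is satisfied ✓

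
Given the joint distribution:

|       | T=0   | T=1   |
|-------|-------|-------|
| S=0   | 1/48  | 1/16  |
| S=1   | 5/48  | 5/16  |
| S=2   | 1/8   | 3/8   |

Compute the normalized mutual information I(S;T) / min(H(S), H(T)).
Marginal P(S) (row sums):
  P(S=0) = 1/48 + 1/16 = 1/12
  P(S=1) = 5/48 + 5/16 = 5/12
  P(S=2) = 1/8 + 3/8 = 1/2
Marginal P(T) (column sums):
  P(T=0) = 1/48 + 5/48 + 1/8 = 1/4
  P(T=1) = 1/16 + 5/16 + 3/8 = 3/4

H(S) = -[(1/12)·log₂(1/12) + (5/12)·log₂(5/12) + (1/2)·log₂(1/2)]
  = 0.2987 + 0.5263 + 0.5000
  = 1.3250 bits
H(T) = -[(1/4)·log₂(1/4) + (3/4)·log₂(3/4)]
  = 0.5000 + 0.3113
  = 0.8113 bits
H(S,T) = -[(1/48)·log₂(1/48) + (1/16)·log₂(1/16) + (5/48)·log₂(5/48) + (5/16)·log₂(5/16) + (1/8)·log₂(1/8) + (3/8)·log₂(3/8)]
  = 0.1164 + 0.2500 + 0.3399 + 0.5244 + 0.3750 + 0.5306
  = 2.1363 bits

I(S;T) = H(S) + H(T) - H(S,T)
  = 1.3250 + 0.8113 - 2.1363
  = 0.0000 bits

min(H(S), H(T)) = min(1.3250, 0.8113) = 0.8113 bits
Normalized MI = 0.0000 / 0.8113 = 0.0000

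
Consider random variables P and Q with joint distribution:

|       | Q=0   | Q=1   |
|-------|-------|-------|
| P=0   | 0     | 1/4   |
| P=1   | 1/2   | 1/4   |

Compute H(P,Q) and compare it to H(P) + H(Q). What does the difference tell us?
Marginal P(P) (row sums):
  P(P=0) = 0 + 1/4 = 1/4
  P(P=1) = 1/2 + 1/4 = 3/4
Marginal P(Q) (column sums):
  P(Q=0) = 0 + 1/2 = 1/2
  P(Q=1) = 1/4 + 1/4 = 1/2

H(P,Q) = -[(1/4)·log₂(1/4) + (1/2)·log₂(1/2) + (1/4)·log₂(1/4)]
  = 0.5000 + 0.5000 + 0.5000
  = 1.5000 bits
H(P) = -[(1/4)·log₂(1/4) + (3/4)·log₂(3/4)]
  = 0.5000 + 0.3113
  = 0.8113 bits
H(Q) = -[(1/2)·log₂(1/2) + (1/2)·log₂(1/2)]
  = 0.5000 + 0.5000
  = 1.0000 bits

H(P) + H(Q) = 0.8113 + 1.0000 = 1.8113 bits
Difference: H(P) + H(Q) - H(P,Q) = 1.8113 - 1.5000 = 0.3113 bits = I(P;Q)

The difference is the mutual information; it is positive here, so P and Q are dependent (knowing one reduces uncertainty about the other by 0.3113 bits).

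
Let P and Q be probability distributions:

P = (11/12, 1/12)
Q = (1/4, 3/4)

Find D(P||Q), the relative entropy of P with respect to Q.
D(P||Q) = Σ P(i) log₂(P(i)/Q(i))
  i=0: (11/12) × log₂((11/12)/(1/4)) = (11/12) × log₂(11/3) = 1.7183
  i=1: (1/12) × log₂((1/12)/(3/4)) = (1/12) × log₂(1/9) = -0.2642
D(P||Q) = 1.7183 - 0.2642
  = 1.4541 bits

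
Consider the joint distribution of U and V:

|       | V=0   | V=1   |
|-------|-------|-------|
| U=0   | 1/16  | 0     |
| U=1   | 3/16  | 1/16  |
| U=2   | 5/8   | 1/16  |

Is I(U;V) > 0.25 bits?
Marginal P(U) (row sums):
  P(U=0) = 1/16 + 0 = 1/16
  P(U=1) = 3/16 + 1/16 = 1/4
  P(U=2) = 5/8 + 1/16 = 11/16
Marginal P(V) (column sums):
  P(V=0) = 1/16 + 3/16 + 5/8 = 7/8
  P(V=1) = 0 + 1/16 + 1/16 = 1/8

H(U) = -[(1/16)·log₂(1/16) + (1/4)·log₂(1/4) + (11/16)·log₂(11/16)]
  = 0.2500 + 0.5000 + 0.3716
  = 1.1216 bits
H(V) = -[(7/8)·log₂(7/8) + (1/8)·log₂(1/8)]
  = 0.1686 + 0.3750
  = 0.5436 bits
H(U,V) = -[(1/16)·log₂(1/16) + (3/16)·log₂(3/16) + (1/16)·log₂(1/16) + (5/8)·log₂(5/8) + (1/16)·log₂(1/16)]
  = 0.2500 + 0.4528 + 0.2500 + 0.4238 + 0.2500
  = 1.6266 bits

I(U;V) = H(U) + H(V) - H(U,V)
  = 1.1216 + 0.5436 - 1.6266
  = 0.0386 bits

No. I(U;V) = 0.0386 bits, which is ≤ 0.25 bits.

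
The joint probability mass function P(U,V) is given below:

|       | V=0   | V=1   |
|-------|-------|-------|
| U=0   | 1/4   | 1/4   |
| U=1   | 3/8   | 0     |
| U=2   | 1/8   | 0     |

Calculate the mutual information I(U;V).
Marginal P(U) (row sums):
  P(U=0) = 1/4 + 1/4 = 1/2
  P(U=1) = 3/8 + 0 = 3/8
  P(U=2) = 1/8 + 0 = 1/8
Marginal P(V) (column sums):
  P(V=0) = 1/4 + 3/8 + 1/8 = 3/4
  P(V=1) = 1/4 + 0 + 0 = 1/4

H(U) = -[(1/2)·log₂(1/2) + (3/8)·log₂(3/8) + (1/8)·log₂(1/8)]
  = 0.5000 + 0.5306 + 0.3750
  = 1.4056 bits
H(V) = -[(3/4)·log₂(3/4) + (1/4)·log₂(1/4)]
  = 0.3113 + 0.5000
  = 0.8113 bits
H(U,V) = -[(1/4)·log₂(1/4) + (1/4)·log₂(1/4) + (3/8)·log₂(3/8) + (1/8)·log₂(1/8)]
  = 0.5000 + 0.5000 + 0.5306 + 0.3750
  = 1.9056 bits

I(U;V) = H(U) + H(V) - H(U,V)
  = 1.4056 + 0.8113 - 1.9056
  = 0.3113 bits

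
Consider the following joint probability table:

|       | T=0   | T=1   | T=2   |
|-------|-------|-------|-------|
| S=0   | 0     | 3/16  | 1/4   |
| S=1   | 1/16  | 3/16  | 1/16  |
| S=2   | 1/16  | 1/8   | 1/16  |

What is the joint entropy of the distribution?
H(S,T) = -Σ P(S,T) log₂ P(S,T), summed over the non-zero cells:
H(S,T) = -[(3/16)·log₂(3/16) + (1/4)·log₂(1/4) + (1/16)·log₂(1/16) + (3/16)·log₂(3/16) + (1/16)·log₂(1/16) + (1/16)·log₂(1/16) + (1/8)·log₂(1/8) + (1/16)·log₂(1/16)]
  = 0.4528 + 0.5000 + 0.2500 + 0.4528 + 0.2500 + 0.2500 + 0.3750 + 0.2500
  = 2.7806 bits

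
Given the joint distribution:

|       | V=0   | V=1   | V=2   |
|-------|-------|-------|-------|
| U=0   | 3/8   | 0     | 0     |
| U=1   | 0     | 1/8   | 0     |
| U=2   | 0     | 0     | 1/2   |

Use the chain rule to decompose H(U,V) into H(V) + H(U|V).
By the chain rule: H(U,V) = H(V) + H(U|V)

Marginal P(V) (column sums):
  P(V=0) = 3/8 + 0 + 0 = 3/8
  P(V=1) = 0 + 1/8 + 0 = 1/8
  P(V=2) = 0 + 0 + 1/2 = 1/2
H(V) = -[(3/8)·log₂(3/8) + (1/8)·log₂(1/8) + (1/2)·log₂(1/2)]
  = 0.5306 + 0.3750 + 0.5000
  = 1.4056 bits
H(U|V) = -Σ P(U,V)·log₂ P(U|V), where P(U|V) = P(U,V) / P(V)
  (cells with P(U,V) = 0 contribute 0)
  (U=0,V=0): P(U|V) = (3/8)/(3/8) = 1;  -(3/8)·log₂(1) = 0.0000
  (U=1,V=1): P(U|V) = (1/8)/(1/8) = 1;  -(1/8)·log₂(1) = 0.0000
  (U=2,V=2): P(U|V) = (1/2)/(1/2) = 1;  -(1/2)·log₂(1) = 0.0000
H(U|V) = 0.0000 + 0.0000 + 0.0000
  = 0.0000 bits

H(U,V) = H(V) + H(U|V) = 1.4056 + 0.0000 = 1.4056 bits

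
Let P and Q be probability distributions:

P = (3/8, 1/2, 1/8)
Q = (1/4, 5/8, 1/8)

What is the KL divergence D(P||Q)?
D(P||Q) = Σ P(i) log₂(P(i)/Q(i))
  i=0: (3/8) × log₂((3/8)/(1/4)) = (3/8) × log₂(3/2) = 0.2194
  i=1: (1/2) × log₂((1/2)/(5/8)) = (1/2) × log₂(4/5) = -0.1610
  i=2: (1/8) × log₂((1/8)/(1/8)) = (1/8) × log₂(1) = 0.0000
D(P||Q) = 0.2194 - 0.1610 + 0.0000
  = 0.0584 bits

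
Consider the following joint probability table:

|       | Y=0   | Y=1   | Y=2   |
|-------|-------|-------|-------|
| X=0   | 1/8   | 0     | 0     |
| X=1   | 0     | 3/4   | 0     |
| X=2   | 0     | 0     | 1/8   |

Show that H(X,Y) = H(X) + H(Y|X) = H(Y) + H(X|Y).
Marginal P(X) (row sums):
  P(X=0) = 1/8 + 0 + 0 = 1/8
  P(X=1) = 0 + 3/4 + 0 = 3/4
  P(X=2) = 0 + 0 + 1/8 = 1/8
Marginal P(Y) (column sums):
  P(Y=0) = 1/8 + 0 + 0 = 1/8
  P(Y=1) = 0 + 3/4 + 0 = 3/4
  P(Y=2) = 0 + 0 + 1/8 = 1/8

Decomposition 1: H(X) + H(Y|X)
H(X) = -[(1/8)·log₂(1/8) + (3/4)·log₂(3/4) + (1/8)·log₂(1/8)]
  = 0.3750 + 0.3113 + 0.3750
  = 1.0613 bits
H(Y|X) = -Σ P(X,Y)·log₂ P(Y|X), where P(Y|X) = P(X,Y) / P(X)
  (cells with P(X,Y) = 0 contribute 0)
  (X=0,Y=0): P(Y|X) = (1/8)/(1/8) = 1;  -(1/8)·log₂(1) = 0.0000
  (X=1,Y=1): P(Y|X) = (3/4)/(3/4) = 1;  -(3/4)·log₂(1) = 0.0000
  (X=2,Y=2): P(Y|X) = (1/8)/(1/8) = 1;  -(1/8)·log₂(1) = 0.0000
H(Y|X) = 0.0000 + 0.0000 + 0.0000
  = 0.0000 bits
H(X) + H(Y|X) = 1.0613 + 0.0000 = 1.0613 bits

Decomposition 2: H(Y) + H(X|Y)
H(Y) = -[(1/8)·log₂(1/8) + (3/4)·log₂(3/4) + (1/8)·log₂(1/8)]
  = 0.3750 + 0.3113 + 0.3750
  = 1.0613 bits
H(X|Y) = -Σ P(X,Y)·log₂ P(X|Y), where P(X|Y) = P(X,Y) / P(Y)
  (cells with P(X,Y) = 0 contribute 0)
  (X=0,Y=0): P(X|Y) = (1/8)/(1/8) = 1;  -(1/8)·log₂(1) = 0.0000
  (X=1,Y=1): P(X|Y) = (3/4)/(3/4) = 1;  -(3/4)·log₂(1) = 0.0000
  (X=2,Y=2): P(X|Y) = (1/8)/(1/8) = 1;  -(1/8)·log₂(1) = 0.0000
H(X|Y) = 0.0000 + 0.0000 + 0.0000
  = 0.0000 bits
H(Y) + H(X|Y) = 1.0613 + 0.0000 = 1.0613 bits

Direct computation of the joint entropy:
H(X,Y) = -[(1/8)·log₂(1/8) + (3/4)·log₂(3/4) + (1/8)·log₂(1/8)]
  = 0.3750 + 0.3113 + 0.3750
  = 1.0613 bits

All three agree: H(X,Y) = 1.0613 bits ✓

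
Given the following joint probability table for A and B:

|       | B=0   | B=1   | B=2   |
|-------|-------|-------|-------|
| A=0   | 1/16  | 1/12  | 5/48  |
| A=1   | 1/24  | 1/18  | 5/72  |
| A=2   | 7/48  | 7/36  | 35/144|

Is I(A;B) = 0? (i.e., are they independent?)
Marginal P(A) (row sums):
  P(A=0) = 1/16 + 1/12 + 5/48 = 1/4
  P(A=1) = 1/24 + 1/18 + 5/72 = 1/6
  P(A=2) = 7/48 + 7/36 + 35/144 = 7/12
Marginal P(B) (column sums):
  P(B=0) = 1/16 + 1/24 + 7/48 = 1/4
  P(B=1) = 1/12 + 1/18 + 7/36 = 1/3
  P(B=2) = 5/48 + 5/72 + 35/144 = 5/12

A and B are independent iff P(A=i,B=j) = P(A=i)·P(B=j) for every cell.
  P(A=0)·P(B=0) = 1/4 × 1/4 = 1/16 = P(A=0,B=0) ✓
  P(A=0)·P(B=1) = 1/4 × 1/3 = 1/12 = P(A=0,B=1) ✓
  P(A=0)·P(B=2) = 1/4 × 5/12 = 5/48 = P(A=0,B=2) ✓
  P(A=1)·P(B=0) = 1/6 × 1/4 = 1/24 = P(A=1,B=0) ✓
  P(A=1)·P(B=1) = 1/6 × 1/3 = 1/18 = P(A=1,B=1) ✓
  P(A=1)·P(B=2) = 1/6 × 5/12 = 5/72 = P(A=1,B=2) ✓
  P(A=2)·P(B=0) = 7/12 × 1/4 = 7/48 = P(A=2,B=0) ✓
  P(A=2)·P(B=1) = 7/12 × 1/3 = 7/36 = P(A=2,B=1) ✓
  P(A=2)·P(B=2) = 7/12 × 5/12 = 35/144 = P(A=2,B=2) ✓

Yes, A and B are independent: every cell factors, so I(A;B) = 0 bits.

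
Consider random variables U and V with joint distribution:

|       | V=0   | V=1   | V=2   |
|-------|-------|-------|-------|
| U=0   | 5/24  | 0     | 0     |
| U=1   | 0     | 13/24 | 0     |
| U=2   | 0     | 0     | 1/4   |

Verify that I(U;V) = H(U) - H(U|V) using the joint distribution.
Left side, from I(U;V) = H(U) + H(V) - H(U,V):
Marginal P(U) (row sums):
  P(U=0) = 5/24 + 0 + 0 = 5/24
  P(U=1) = 0 + 13/24 + 0 = 13/24
  P(U=2) = 0 + 0 + 1/4 = 1/4
Marginal P(V) (column sums):
  P(V=0) = 5/24 + 0 + 0 = 5/24
  P(V=1) = 0 + 13/24 + 0 = 13/24
  P(V=2) = 0 + 0 + 1/4 = 1/4

H(U) = -[(5/24)·log₂(5/24) + (13/24)·log₂(13/24) + (1/4)·log₂(1/4)]
  = 0.4715 + 0.4791 + 0.5000
  = 1.4506 bits
H(V) = -[(5/24)·log₂(5/24) + (13/24)·log₂(13/24) + (1/4)·log₂(1/4)]
  = 0.4715 + 0.4791 + 0.5000
  = 1.4506 bits
H(U,V) = -[(5/24)·log₂(5/24) + (13/24)·log₂(13/24) + (1/4)·log₂(1/4)]
  = 0.4715 + 0.4791 + 0.5000
  = 1.4506 bits

I(U;V) = H(U) + H(V) - H(U,V)
  = 1.4506 + 1.4506 - 1.4506
  = 1.4506 bits

Right side, with H(U|V) computed directly from the conditional probabilities:
H(U|V) = -Σ P(U,V)·log₂ P(U|V), where P(U|V) = P(U,V) / P(V)
  (cells with P(U,V) = 0 contribute 0)
  (U=0,V=0): P(U|V) = (5/24)/(5/24) = 1;  -(5/24)·log₂(1) = 0.0000
  (U=1,V=1): P(U|V) = (13/24)/(13/24) = 1;  -(13/24)·log₂(1) = 0.0000
  (U=2,V=2): P(U|V) = (1/4)/(1/4) = 1;  -(1/4)·log₂(1) = 0.0000
H(U|V) = 0.0000 + 0.0000 + 0.0000
  = 0.0000 bits
H(U) - H(U|V) = 1.4506 - 0.0000 = 1.4506 bits

Both sides equal 1.4506 bits, so I(U;V) = H(U) - H(U|V) ✓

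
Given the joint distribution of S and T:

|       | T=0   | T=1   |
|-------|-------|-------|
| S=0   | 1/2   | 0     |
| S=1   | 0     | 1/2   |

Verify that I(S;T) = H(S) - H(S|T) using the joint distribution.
Left side, from I(S;T) = H(S) + H(T) - H(S,T):
Marginal P(S) (row sums):
  P(S=0) = 1/2 + 0 = 1/2
  P(S=1) = 0 + 1/2 = 1/2
Marginal P(T) (column sums):
  P(T=0) = 1/2 + 0 = 1/2
  P(T=1) = 0 + 1/2 = 1/2

H(S) = -[(1/2)·log₂(1/2) + (1/2)·log₂(1/2)]
  = 0.5000 + 0.5000
  = 1.0000 bits
H(T) = -[(1/2)·log₂(1/2) + (1/2)·log₂(1/2)]
  = 0.5000 + 0.5000
  = 1.0000 bits
H(S,T) = -[(1/2)·log₂(1/2) + (1/2)·log₂(1/2)]
  = 0.5000 + 0.5000
  = 1.0000 bits

I(S;T) = H(S) + H(T) - H(S,T)
  = 1.0000 + 1.0000 - 1.0000
  = 1.0000 bits

Right side, with H(S|T) computed directly from the conditional probabilities:
H(S|T) = -Σ P(S,T)·log₂ P(S|T), where P(S|T) = P(S,T) / P(T)
  (cells with P(S,T) = 0 contribute 0)
  (S=0,T=0): P(S|T) = (1/2)/(1/2) = 1;  -(1/2)·log₂(1) = 0.0000
  (S=1,T=1): P(S|T) = (1/2)/(1/2) = 1;  -(1/2)·log₂(1) = 0.0000
H(S|T) = 0.0000 + 0.0000
  = 0.0000 bits
H(S) - H(S|T) = 1.0000 - 0.0000 = 1.0000 bits

Both sides equal 1.0000 bits, so I(S;T) = H(S) - H(S|T) ✓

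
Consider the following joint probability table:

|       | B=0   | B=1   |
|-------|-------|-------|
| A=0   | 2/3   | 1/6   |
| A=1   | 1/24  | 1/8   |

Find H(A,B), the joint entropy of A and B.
H(A,B) = -Σ P(A,B) log₂ P(A,B), summed over the non-zero cells:
H(A,B) = -[(2/3)·log₂(2/3) + (1/6)·log₂(1/6) + (1/24)·log₂(1/24) + (1/8)·log₂(1/8)]
  = 0.3900 + 0.4308 + 0.1910 + 0.3750
  = 1.3868 bits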